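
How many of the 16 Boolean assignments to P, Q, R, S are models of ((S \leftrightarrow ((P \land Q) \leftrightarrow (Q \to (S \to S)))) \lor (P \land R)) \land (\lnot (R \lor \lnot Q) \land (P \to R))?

1

Initial set: {(((S \leftrightarrow ((P \land Q) \leftrightarrow (Q \to (S \to S)))) \lor (P \land R)) \land (\lnot (R \lor \lnot Q) \land (P \to R)))}.
(((S \leftrightarrow ((P \land Q) \leftrightarrow (Q \to (S \to S)))) \lor (P \land R)) \land (\lnot (R \lor \lnot Q) \land (P \to R))): α-rule — add ((S \leftrightarrow ((P \land Q) \leftrightarrow (Q \to (S \to S)))) \lor (P \land R)), (\lnot (R \lor \lnot Q) \land (P \to R)).
(\lnot (R \lor \lnot Q) \land (P \to R)): α-rule — add \lnot (R \lor \lnot Q), (P \to R).
\lnot (R \lor \lnot Q): α-rule — add \lnot R, \lnot \lnot Q.
((S \leftrightarrow ((P \land Q) \leftrightarrow (Q \to (S \to S)))) \lor (P \land R)): β-rule — branch into (S \leftrightarrow ((P \land Q) \leftrightarrow (Q \to (S \to S))))  //  (P \land R).
  branch 1 (add (S \leftrightarrow ((P \land Q) \leftrightarrow (Q \to (S \to S))))):
    (P \to R): β-rule — branch into \lnot P  //  R.
      branch 1.1 (add \lnot P):
        (S \leftrightarrow ((P \land Q) \leftrightarrow (Q \to (S \to S)))): β-rule — branch into S, ((P \land Q) \leftrightarrow (Q \to (S \to S)))  //  \lnot S, \lnot ((P \land Q) \leftrightarrow (Q \to (S \to S))).
          branch 1.1.1 (add S, ((P \land Q) \leftrightarrow (Q \to (S \to S)))):
            ((P \land Q) \leftrightarrow (Q \to (S \to S))): β-rule — branch into (P \land Q), (Q \to (S \to S))  //  \lnot (P \land Q), \lnot (Q \to (S \to S)).
              branch 1.1.1.1 (add (P \land Q), (Q \to (S \to S))):
                (P \land Q): α-rule — add P, Q.
                × closes — contains both P and \lnot P.
              branch 1.1.1.2 (add \lnot (P \land Q), \lnot (Q \to (S \to S))):
                \lnot (Q \to (S \to S)): α-rule — add Q, \lnot (S \to S).
                \lnot (S \to S): α-rule — add S, \lnot S.
                × closes — contains both S and \lnot S.
          branch 1.1.2 (add \lnot S, \lnot ((P \land Q) \leftrightarrow (Q \to (S \to S)))):
            \lnot ((P \land Q) \leftrightarrow (Q \to (S \to S))): β-rule — branch into (P \land Q), \lnot (Q \to (S \to S))  //  \lnot (P \land Q), (Q \to (S \to S)).
              branch 1.1.2.1 (add (P \land Q), \lnot (Q \to (S \to S))):
                (P \land Q): α-rule — add P, Q.
                × closes — contains both P and \lnot P.
              branch 1.1.2.2 (add \lnot (P \land Q), (Q \to (S \to S))):
                \lnot (P \land Q): β-rule — branch into \lnot P  //  \lnot Q.
                  branch 1.1.2.2.1 (add \lnot P):
                    (Q \to (S \to S)): β-rule — branch into \lnot Q  //  (S \to S).
                      branch 1.1.2.2.1.1 (add \lnot Q):
                        × closes — contains both Q and \lnot Q.
                      branch 1.1.2.2.1.2 (add (S \to S)):
                        (S \to S): β-rule — branch into \lnot S  //  S.
                          branch 1.1.2.2.1.2.1 (add \lnot S):
                            ○ open, literals {P=0, Q=1, R=0, S=0}.
                          branch 1.1.2.2.1.2.2 (add S):
                            × closes — contains both S and \lnot S.
                  branch 1.1.2.2.2 (add \lnot Q):
                    × closes — contains both Q and \lnot Q.
      branch 1.2 (add R):
        × closes — contains both R and \lnot R.
  branch 2 (add (P \land R)):
    (P \land R): α-rule — add P, R.
    × closes — contains both R and \lnot R.
8 branches closed, 1 open.
Each open branch fixes some atoms; the unmentioned ones are free. Counting distinct full assignments: branch {P=0, Q=1, R=0, S=0} (none free) contributes 1 new. Total: 1.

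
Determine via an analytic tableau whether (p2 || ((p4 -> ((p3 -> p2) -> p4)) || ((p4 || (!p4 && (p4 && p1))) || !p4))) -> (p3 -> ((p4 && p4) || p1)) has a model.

Initial set: {((p2 || ((p4 -> ((p3 -> p2) -> p4)) || ((p4 || (!p4 && (p4 && p1))) || !p4))) -> (p3 -> ((p4 && p4) || p1)))}.
((p2 || ((p4 -> ((p3 -> p2) -> p4)) || ((p4 || (!p4 && (p4 && p1))) || !p4))) -> (p3 -> ((p4 && p4) || p1))): β-rule — branch into !(p2 || ((p4 -> ((p3 -> p2) -> p4)) || ((p4 || (!p4 && (p4 && p1))) || !p4)))  //  (p3 -> ((p4 && p4) || p1)).
  branch 1 (add !(p2 || ((p4 -> ((p3 -> p2) -> p4)) || ((p4 || (!p4 && (p4 && p1))) || !p4)))):
    !(p2 || ((p4 -> ((p3 -> p2) -> p4)) || ((p4 || (!p4 && (p4 && p1))) || !p4))): α-rule — add !p2, !((p4 -> ((p3 -> p2) -> p4)) || ((p4 || (!p4 && (p4 && p1))) || !p4)).
    !((p4 -> ((p3 -> p2) -> p4)) || ((p4 || (!p4 && (p4 && p1))) || !p4)): α-rule — add !(p4 -> ((p3 -> p2) -> p4)), !((p4 || (!p4 && (p4 && p1))) || !p4).
    !(p4 -> ((p3 -> p2) -> p4)): α-rule — add p4, !((p3 -> p2) -> p4).
    !((p4 || (!p4 && (p4 && p1))) || !p4): α-rule — add !(p4 || (!p4 && (p4 && p1))), !!p4.
    !((p3 -> p2) -> p4): α-rule — add (p3 -> p2), !p4.
    × closes — contains both p4 and !p4.
  branch 2 (add (p3 -> ((p4 && p4) || p1))):
    (p3 -> ((p4 && p4) || p1)): β-rule — branch into !p3  //  ((p4 && p4) || p1).
      branch 2.1 (add !p3):
        ○ open, literals {p3=F}.
      branch 2.2 (add ((p4 && p4) || p1)):
        ((p4 && p4) || p1): β-rule — branch into (p4 && p4)  //  p1.
          branch 2.2.1 (add (p4 && p4)):
            (p4 && p4): α-rule — add p4, p4.
            ○ open, literals {p4=T}.
          branch 2.2.2 (add p1):
            ○ open, literals {p1=T}.
1 branch closed, 3 open.
An open branch gives a satisfying assignment: p3=F.

Satisfiable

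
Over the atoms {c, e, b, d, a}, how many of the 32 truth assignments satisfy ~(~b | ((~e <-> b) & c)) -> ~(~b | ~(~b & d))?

20

Initial set: {T (~(~b | ((~e <-> b) & c)) -> ~(~b | ~(~b & d)))}.
T (~(~b | ((~e <-> b) & c)) -> ~(~b | ~(~b & d))): β-rule — branch into F ~(~b | ((~e <-> b) & c))  //  T ~(~b | ~(~b & d)).
  branch 1 (add F ~(~b | ((~e <-> b) & c))):
    F ~(~b | ((~e <-> b) & c)): β-rule — branch into T ~b  //  T ((~e <-> b) & c).
      branch 1.1 (add T ~b):
        ○ open, literals {b=0}.
      branch 1.2 (add T ((~e <-> b) & c)):
        T ((~e <-> b) & c): α-rule — add T (~e <-> b), T c.
        T (~e <-> b): β-rule — branch into T ~e, T b  //  F ~e, F b.
          branch 1.2.1 (add T ~e, T b):
            ○ open, literals {b=1, c=1, e=0}.
          branch 1.2.2 (add F ~e, F b):
            ○ open, literals {b=0, c=1, e=1}.
  branch 2 (add T ~(~b | ~(~b & d))):
    T ~(~b | ~(~b & d)): α-rule — add F ~b, F ~(~b & d).
    F ~(~b & d): α-rule — add T ~b, T d.
    × closes — contains both b and ~b.
1 branch closed, 3 open.
Each open branch fixes some atoms; the unmentioned ones are free. Counting distinct full assignments: branch {b=0} (c, e, d, a) contributes 16 new; branch {b=1, c=1, e=0} (d, a) contributes 4 new; branch {b=0, c=1, e=1} (d, a) contributes 0 new. Total: 20.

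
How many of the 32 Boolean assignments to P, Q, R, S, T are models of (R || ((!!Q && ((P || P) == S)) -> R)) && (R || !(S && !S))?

Initial set: {((R || ((!!Q && ((P || P) == S)) -> R)) && (R || !(S && !S)))}.
((R || ((!!Q && ((P || P) == S)) -> R)) && (R || !(S && !S))): α-rule — add (R || ((!!Q && ((P || P) == S)) -> R)), (R || !(S && !S)).
(R || ((!!Q && ((P || P) == S)) -> R)): β-rule — branch into R  //  ((!!Q && ((P || P) == S)) -> R).
  branch 1 (add R):
    (R || !(S && !S)): β-rule — branch into R  //  !(S && !S).
      branch 1.1 (add R):
        ○ open, literals {R=true}.
      branch 1.2 (add !(S && !S)):
        !(S && !S): β-rule — branch into !S  //  !!S.
          branch 1.2.1 (add !S):
            ○ open, literals {R=true, S=false}.
          branch 1.2.2 (add !!S):
            ○ open, literals {R=true, S=true}.
  branch 2 (add ((!!Q && ((P || P) == S)) -> R)):
    (R || !(S && !S)): β-rule — branch into R  //  !(S && !S).
      branch 2.1 (add R):
        ((!!Q && ((P || P) == S)) -> R): β-rule — branch into !(!!Q && ((P || P) == S))  //  R.
          branch 2.1.1 (add !(!!Q && ((P || P) == S))):
            !(!!Q && ((P || P) == S)): β-rule — branch into !!!Q  //  !((P || P) == S).
              branch 2.1.1.1 (add !!!Q):
                !!!Q: drop double negation, giving !Q.
                ○ open, literals {Q=false, R=true}.
              branch 2.1.1.2 (add !((P || P) == S)):
                !((P || P) == S): β-rule — branch into (P || P), !S  //  !(P || P), S.
                  branch 2.1.1.2.1 (add (P || P), !S):
                    (P || P): β-rule — branch into P  //  P.
                      branch 2.1.1.2.1.1 (add P):
                        ○ open, literals {P=true, R=true, S=false}.
                      branch 2.1.1.2.1.2 (add P):
                        ○ open, literals {P=true, R=true, S=false}.
                  branch 2.1.1.2.2 (add !(P || P), S):
                    !(P || P): α-rule — add !P, !P.
                    ○ open, literals {P=false, R=true, S=true}.
          branch 2.1.2 (add R):
            ○ open, literals {R=true}.
      branch 2.2 (add !(S && !S)):
        ((!!Q && ((P || P) == S)) -> R): β-rule — branch into !(!!Q && ((P || P) == S))  //  R.
          branch 2.2.1 (add !(!!Q && ((P || P) == S))):
            !(S && !S): β-rule — branch into !S  //  !!S.
              branch 2.2.1.1 (add !S):
                !(!!Q && ((P || P) == S)): β-rule — branch into !!!Q  //  !((P || P) == S).
                  branch 2.2.1.1.1 (add !!!Q):
                    !!!Q: drop double negation, giving !Q.
                    ○ open, literals {Q=false, S=false}.
                  branch 2.2.1.1.2 (add !((P || P) == S)):
                    !((P || P) == S): β-rule — branch into (P || P), !S  //  !(P || P), S.
                      branch 2.2.1.1.2.1 (add (P || P), !S):
                        (P || P): β-rule — branch into P  //  P.
                          branch 2.2.1.1.2.1.1 (add P):
                            ○ open, literals {P=true, S=false}.
                          branch 2.2.1.1.2.1.2 (add P):
                            ○ open, literals {P=true, S=false}.
                      branch 2.2.1.1.2.2 (add !(P || P), S):
                        × closes — contains both S and !S.
              branch 2.2.1.2 (add !!S):
                !(!!Q && ((P || P) == S)): β-rule — branch into !!!Q  //  !((P || P) == S).
                  branch 2.2.1.2.1 (add !!!Q):
                    !!!Q: drop double negation, giving !Q.
                    ○ open, literals {Q=false, S=true}.
                  branch 2.2.1.2.2 (add !((P || P) == S)):
                    !((P || P) == S): β-rule — branch into (P || P), !S  //  !(P || P), S.
                      branch 2.2.1.2.2.1 (add (P || P), !S):
                        × closes — contains both S and !S.
                      branch 2.2.1.2.2.2 (add !(P || P), S):
                        !(P || P): α-rule — add !P, !P.
                        ○ open, literals {P=false, S=true}.
          branch 2.2.2 (add R):
            !(S && !S): β-rule — branch into !S  //  !!S.
              branch 2.2.2.1 (add !S):
                ○ open, literals {R=true, S=false}.
              branch 2.2.2.2 (add !!S):
                ○ open, literals {R=true, S=true}.
2 branches closed, 15 open.
Each open branch fixes some atoms; the unmentioned ones are free. Counting distinct full assignments: branch {R=true} (P, Q, S, T) contributes 16 new; branch {R=true, S=false} (P, Q, T) contributes 0 new; branch {R=true, S=true} (P, Q, T) contributes 0 new; branch {Q=false, R=true} (P, S, T) contributes 0 new; branch {P=true, R=true, S=false} (Q, T) contributes 0 new; branch {P=true, R=true, S=false} (Q, T) contributes 0 new; branch {P=false, R=true, S=true} (Q, T) contributes 0 new; branch {R=true} (P, Q, S, T) contributes 0 new; branch {Q=false, S=false} (P, R, T) contributes 4 new; branch {P=true, S=false} (Q, R, T) contributes 2 new; branch {P=true, S=false} (Q, R, T) contributes 0 new; branch {Q=false, S=true} (P, R, T) contributes 4 new; branch {P=false, S=true} (Q, R, T) contributes 2 new; branch {R=true, S=false} (P, Q, T) contributes 0 new; branch {R=true, S=true} (P, Q, T) contributes 0 new. Total: 28.

28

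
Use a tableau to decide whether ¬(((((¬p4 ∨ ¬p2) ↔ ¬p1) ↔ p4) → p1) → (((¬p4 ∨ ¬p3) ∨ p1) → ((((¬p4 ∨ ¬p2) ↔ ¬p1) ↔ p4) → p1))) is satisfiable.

Initial set: {T ¬(((((¬p4 ∨ ¬p2) ↔ ¬p1) ↔ p4) → p1) → (((¬p4 ∨ ¬p3) ∨ p1) → ((((¬p4 ∨ ¬p2) ↔ ¬p1) ↔ p4) → p1)))}.
T ¬(((((¬p4 ∨ ¬p2) ↔ ¬p1) ↔ p4) → p1) → (((¬p4 ∨ ¬p3) ∨ p1) → ((((¬p4 ∨ ¬p2) ↔ ¬p1) ↔ p4) → p1))): α-rule — add T ((((¬p4 ∨ ¬p2) ↔ ¬p1) ↔ p4) → p1), F (((¬p4 ∨ ¬p3) ∨ p1) → ((((¬p4 ∨ ¬p2) ↔ ¬p1) ↔ p4) → p1)).
F (((¬p4 ∨ ¬p3) ∨ p1) → ((((¬p4 ∨ ¬p2) ↔ ¬p1) ↔ p4) → p1)): α-rule — add T ((¬p4 ∨ ¬p3) ∨ p1), F ((((¬p4 ∨ ¬p2) ↔ ¬p1) ↔ p4) → p1).
F ((((¬p4 ∨ ¬p2) ↔ ¬p1) ↔ p4) → p1): α-rule — add T (((¬p4 ∨ ¬p2) ↔ ¬p1) ↔ p4), F p1.
T ((((¬p4 ∨ ¬p2) ↔ ¬p1) ↔ p4) → p1): β-rule — branch into F (((¬p4 ∨ ¬p2) ↔ ¬p1) ↔ p4)  //  T p1.
  branch 1 (add F (((¬p4 ∨ ¬p2) ↔ ¬p1) ↔ p4)):
    T ((¬p4 ∨ ¬p3) ∨ p1): β-rule — branch into T (¬p4 ∨ ¬p3)  //  T p1.
      branch 1.1 (add T (¬p4 ∨ ¬p3)):
        T (((¬p4 ∨ ¬p2) ↔ ¬p1) ↔ p4): β-rule — branch into T ((¬p4 ∨ ¬p2) ↔ ¬p1), T p4  //  F ((¬p4 ∨ ¬p2) ↔ ¬p1), F p4.
          branch 1.1.1 (add T ((¬p4 ∨ ¬p2) ↔ ¬p1), T p4):
            F (((¬p4 ∨ ¬p2) ↔ ¬p1) ↔ p4): β-rule — branch into T ((¬p4 ∨ ¬p2) ↔ ¬p1), F p4  //  F ((¬p4 ∨ ¬p2) ↔ ¬p1), T p4.
              branch 1.1.1.1 (add T ((¬p4 ∨ ¬p2) ↔ ¬p1), F p4):
                × closes — contains both p4 and ¬p4.
              branch 1.1.1.2 (add F ((¬p4 ∨ ¬p2) ↔ ¬p1), T p4):
                T (¬p4 ∨ ¬p3): β-rule — branch into T ¬p4  //  T ¬p3.
                  branch 1.1.1.2.1 (add T ¬p4):
                    × closes — contains both p4 and ¬p4.
                  branch 1.1.1.2.2 (add T ¬p3):
                    T ((¬p4 ∨ ¬p2) ↔ ¬p1): β-rule — branch into T (¬p4 ∨ ¬p2), T ¬p1  //  F (¬p4 ∨ ¬p2), F ¬p1.
                      branch 1.1.1.2.2.1 (add T (¬p4 ∨ ¬p2), T ¬p1):
                        F ((¬p4 ∨ ¬p2) ↔ ¬p1): β-rule — branch into T (¬p4 ∨ ¬p2), F ¬p1  //  F (¬p4 ∨ ¬p2), T ¬p1.
                          branch 1.1.1.2.2.1.1 (add T (¬p4 ∨ ¬p2), F ¬p1):
                            × closes — contains both p1 and ¬p1.
                          branch 1.1.1.2.2.1.2 (add F (¬p4 ∨ ¬p2), T ¬p1):
                            F (¬p4 ∨ ¬p2): α-rule — add F ¬p4, F ¬p2.
                            T (¬p4 ∨ ¬p2): β-rule — branch into T ¬p4  //  T ¬p2.
                              branch 1.1.1.2.2.1.2.1 (add T ¬p4):
                                × closes — contains both p4 and ¬p4.
                              branch 1.1.1.2.2.1.2.2 (add T ¬p2):
                                × closes — contains both p2 and ¬p2.
                      branch 1.1.1.2.2.2 (add F (¬p4 ∨ ¬p2), F ¬p1):
                        × closes — contains both p1 and ¬p1.
          branch 1.1.2 (add F ((¬p4 ∨ ¬p2) ↔ ¬p1), F p4):
            F (((¬p4 ∨ ¬p2) ↔ ¬p1) ↔ p4): β-rule — branch into T ((¬p4 ∨ ¬p2) ↔ ¬p1), F p4  //  F ((¬p4 ∨ ¬p2) ↔ ¬p1), T p4.
              branch 1.1.2.1 (add T ((¬p4 ∨ ¬p2) ↔ ¬p1), F p4):
                T (¬p4 ∨ ¬p3): β-rule — branch into T ¬p4  //  T ¬p3.
                  branch 1.1.2.1.1 (add T ¬p4):
                    F ((¬p4 ∨ ¬p2) ↔ ¬p1): β-rule — branch into T (¬p4 ∨ ¬p2), F ¬p1  //  F (¬p4 ∨ ¬p2), T ¬p1.
                      branch 1.1.2.1.1.1 (add T (¬p4 ∨ ¬p2), F ¬p1):
                        × closes — contains both p1 and ¬p1.
                      branch 1.1.2.1.1.2 (add F (¬p4 ∨ ¬p2), T ¬p1):
                        F (¬p4 ∨ ¬p2): α-rule — add F ¬p4, F ¬p2.
                        × closes — contains both p4 and ¬p4.
                  branch 1.1.2.1.2 (add T ¬p3):
                    F ((¬p4 ∨ ¬p2) ↔ ¬p1): β-rule — branch into T (¬p4 ∨ ¬p2), F ¬p1  //  F (¬p4 ∨ ¬p2), T ¬p1.
                      branch 1.1.2.1.2.1 (add T (¬p4 ∨ ¬p2), F ¬p1):
                        × closes — contains both p1 and ¬p1.
                      branch 1.1.2.1.2.2 (add F (¬p4 ∨ ¬p2), T ¬p1):
                        F (¬p4 ∨ ¬p2): α-rule — add F ¬p4, F ¬p2.
                        × closes — contains both p4 and ¬p4.
              branch 1.1.2.2 (add F ((¬p4 ∨ ¬p2) ↔ ¬p1), T p4):
                × closes — contains both p4 and ¬p4.
      branch 1.2 (add T p1):
        × closes — contains both p1 and ¬p1.
  branch 2 (add T p1):
    × closes — contains both p1 and ¬p1.
All 13 branches close.
Every branch closed; the formula is unsatisfiable.

Unsatisfiable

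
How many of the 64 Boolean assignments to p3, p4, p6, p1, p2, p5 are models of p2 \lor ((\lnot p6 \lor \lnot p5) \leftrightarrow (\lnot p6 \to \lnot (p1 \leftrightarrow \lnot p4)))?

48

Initial set: {(p2 \lor ((\lnot p6 \lor \lnot p5) \leftrightarrow (\lnot p6 \to \lnot (p1 \leftrightarrow \lnot p4))))}.
(p2 \lor ((\lnot p6 \lor \lnot p5) \leftrightarrow (\lnot p6 \to \lnot (p1 \leftrightarrow \lnot p4)))): β-rule — branch into p2  //  ((\lnot p6 \lor \lnot p5) \leftrightarrow (\lnot p6 \to \lnot (p1 \leftrightarrow \lnot p4))).
  branch 1 (add p2):
    ○ open, literals {p2=T}.
  branch 2 (add ((\lnot p6 \lor \lnot p5) \leftrightarrow (\lnot p6 \to \lnot (p1 \leftrightarrow \lnot p4)))):
    ((\lnot p6 \lor \lnot p5) \leftrightarrow (\lnot p6 \to \lnot (p1 \leftrightarrow \lnot p4))): β-rule — branch into (\lnot p6 \lor \lnot p5), (\lnot p6 \to \lnot (p1 \leftrightarrow \lnot p4))  //  \lnot (\lnot p6 \lor \lnot p5), \lnot (\lnot p6 \to \lnot (p1 \leftrightarrow \lnot p4)).
      branch 2.1 (add (\lnot p6 \lor \lnot p5), (\lnot p6 \to \lnot (p1 \leftrightarrow \lnot p4))):
        (\lnot p6 \lor \lnot p5): β-rule — branch into \lnot p6  //  \lnot p5.
          branch 2.1.1 (add \lnot p6):
            (\lnot p6 \to \lnot (p1 \leftrightarrow \lnot p4)): β-rule — branch into \lnot \lnot p6  //  \lnot (p1 \leftrightarrow \lnot p4).
              branch 2.1.1.1 (add \lnot \lnot p6):
                × closes — contains both p6 and \lnot p6.
              branch 2.1.1.2 (add \lnot (p1 \leftrightarrow \lnot p4)):
                \lnot (p1 \leftrightarrow \lnot p4): β-rule — branch into p1, \lnot \lnot p4  //  \lnot p1, \lnot p4.
                  branch 2.1.1.2.1 (add p1, \lnot \lnot p4):
                    ○ open, literals {p1=T, p4=T, p6=F}.
                  branch 2.1.1.2.2 (add \lnot p1, \lnot p4):
                    ○ open, literals {p1=F, p4=F, p6=F}.
          branch 2.1.2 (add \lnot p5):
            (\lnot p6 \to \lnot (p1 \leftrightarrow \lnot p4)): β-rule — branch into \lnot \lnot p6  //  \lnot (p1 \leftrightarrow \lnot p4).
              branch 2.1.2.1 (add \lnot \lnot p6):
                ○ open, literals {p5=F, p6=T}.
              branch 2.1.2.2 (add \lnot (p1 \leftrightarrow \lnot p4)):
                \lnot (p1 \leftrightarrow \lnot p4): β-rule — branch into p1, \lnot \lnot p4  //  \lnot p1, \lnot p4.
                  branch 2.1.2.2.1 (add p1, \lnot \lnot p4):
                    ○ open, literals {p1=T, p4=T, p5=F}.
                  branch 2.1.2.2.2 (add \lnot p1, \lnot p4):
                    ○ open, literals {p1=F, p4=F, p5=F}.
      branch 2.2 (add \lnot (\lnot p6 \lor \lnot p5), \lnot (\lnot p6 \to \lnot (p1 \leftrightarrow \lnot p4))):
        \lnot (\lnot p6 \lor \lnot p5): α-rule — add \lnot \lnot p6, \lnot \lnot p5.
        \lnot (\lnot p6 \to \lnot (p1 \leftrightarrow \lnot p4)): α-rule — add \lnot p6, \lnot \lnot (p1 \leftrightarrow \lnot p4).
        × closes — contains both p6 and \lnot p6.
2 branches closed, 6 open.
Each open branch fixes some atoms; the unmentioned ones are free. Counting distinct full assignments: branch {p2=T} (p3, p4, p6, p1, p5) contributes 32 new; branch {p1=T, p4=T, p6=F} (p3, p2, p5) contributes 4 new; branch {p1=F, p4=F, p6=F} (p3, p2, p5) contributes 4 new; branch {p5=F, p6=T} (p3, p4, p1, p2) contributes 8 new; branch {p1=T, p4=T, p5=F} (p3, p6, p2) contributes 0 new; branch {p1=F, p4=F, p5=F} (p3, p6, p2) contributes 0 new. Total: 48.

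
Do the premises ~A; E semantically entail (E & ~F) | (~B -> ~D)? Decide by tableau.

Initial set: {~A; E; ~((E & ~F) | (~B -> ~D))}.
~((E & ~F) | (~B -> ~D)): α-rule — add ~(E & ~F), ~(~B -> ~D).
~(~B -> ~D): α-rule — add ~B, ~~D.
~(E & ~F): β-rule — branch into ~E  //  ~~F.
  branch 1 (add ~E):
    × closes — contains both E and ~E.
  branch 2 (add ~~F):
    ○ open, literals {A=0, B=0, D=1, E=1, F=1}.
1 branch closed, 1 open.
An open branch gives a countermodel: A=0, B=0, D=1, E=1, F=1 (unmentioned atoms arbitrary); the premises hold there but the conclusion fails.

No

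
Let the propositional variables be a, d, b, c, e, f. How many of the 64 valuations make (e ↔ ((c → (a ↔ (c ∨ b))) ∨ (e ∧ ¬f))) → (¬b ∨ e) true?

60

Initial set: {((e ↔ ((c → (a ↔ (c ∨ b))) ∨ (e ∧ ¬f))) → (¬b ∨ e))}.
((e ↔ ((c → (a ↔ (c ∨ b))) ∨ (e ∧ ¬f))) → (¬b ∨ e)): β-rule — branch into ¬(e ↔ ((c → (a ↔ (c ∨ b))) ∨ (e ∧ ¬f)))  //  (¬b ∨ e).
  branch 1 (add ¬(e ↔ ((c → (a ↔ (c ∨ b))) ∨ (e ∧ ¬f)))):
    ¬(e ↔ ((c → (a ↔ (c ∨ b))) ∨ (e ∧ ¬f))): β-rule — branch into e, ¬((c → (a ↔ (c ∨ b))) ∨ (e ∧ ¬f))  //  ¬e, ((c → (a ↔ (c ∨ b))) ∨ (e ∧ ¬f)).
      branch 1.1 (add e, ¬((c → (a ↔ (c ∨ b))) ∨ (e ∧ ¬f))):
        ¬((c → (a ↔ (c ∨ b))) ∨ (e ∧ ¬f)): α-rule — add ¬(c → (a ↔ (c ∨ b))), ¬(e ∧ ¬f).
        ¬(c → (a ↔ (c ∨ b))): α-rule — add c, ¬(a ↔ (c ∨ b)).
        ¬(e ∧ ¬f): β-rule — branch into ¬e  //  ¬¬f.
          branch 1.1.1 (add ¬e):
            × closes — contains both e and ¬e.
          branch 1.1.2 (add ¬¬f):
            ¬(a ↔ (c ∨ b)): β-rule — branch into a, ¬(c ∨ b)  //  ¬a, (c ∨ b).
              branch 1.1.2.1 (add a, ¬(c ∨ b)):
                ¬(c ∨ b): α-rule — add ¬c, ¬b.
                × closes — contains both c and ¬c.
              branch 1.1.2.2 (add ¬a, (c ∨ b)):
                (c ∨ b): β-rule — branch into c  //  b.
                  branch 1.1.2.2.1 (add c):
                    ○ open, literals {a=0, c=1, e=1, f=1}.
                  branch 1.1.2.2.2 (add b):
                    ○ open, literals {a=0, b=1, c=1, e=1, f=1}.
      branch 1.2 (add ¬e, ((c → (a ↔ (c ∨ b))) ∨ (e ∧ ¬f))):
        ((c → (a ↔ (c ∨ b))) ∨ (e ∧ ¬f)): β-rule — branch into (c → (a ↔ (c ∨ b)))  //  (e ∧ ¬f).
          branch 1.2.1 (add (c → (a ↔ (c ∨ b)))):
            (c → (a ↔ (c ∨ b))): β-rule — branch into ¬c  //  (a ↔ (c ∨ b)).
              branch 1.2.1.1 (add ¬c):
                ○ open, literals {c=0, e=0}.
              branch 1.2.1.2 (add (a ↔ (c ∨ b))):
                (a ↔ (c ∨ b)): β-rule — branch into a, (c ∨ b)  //  ¬a, ¬(c ∨ b).
                  branch 1.2.1.2.1 (add a, (c ∨ b)):
                    (c ∨ b): β-rule — branch into c  //  b.
                      branch 1.2.1.2.1.1 (add c):
                        ○ open, literals {a=1, c=1, e=0}.
                      branch 1.2.1.2.1.2 (add b):
                        ○ open, literals {a=1, b=1, e=0}.
                  branch 1.2.1.2.2 (add ¬a, ¬(c ∨ b)):
                    ¬(c ∨ b): α-rule — add ¬c, ¬b.
                    ○ open, literals {a=0, b=0, c=0, e=0}.
          branch 1.2.2 (add (e ∧ ¬f)):
            (e ∧ ¬f): α-rule — add e, ¬f.
            × closes — contains both e and ¬e.
  branch 2 (add (¬b ∨ e)):
    (¬b ∨ e): β-rule — branch into ¬b  //  e.
      branch 2.1 (add ¬b):
        ○ open, literals {b=0}.
      branch 2.2 (add e):
        ○ open, literals {e=1}.
3 branches closed, 8 open.
Each open branch fixes some atoms; the unmentioned ones are free. Counting distinct full assignments: branch {a=0, c=1, e=1, f=1} (d, b) contributes 4 new; branch {a=0, b=1, c=1, e=1, f=1} (d) contributes 0 new; branch {c=0, e=0} (a, d, b, f) contributes 16 new; branch {a=1, c=1, e=0} (d, b, f) contributes 8 new; branch {a=1, b=1, e=0} (d, c, f) contributes 0 new; branch {a=0, b=0, c=0, e=0} (d, f) contributes 0 new; branch {b=0} (a, d, c, e, f) contributes 18 new; branch {e=1} (a, d, b, c, f) contributes 14 new. Total: 60.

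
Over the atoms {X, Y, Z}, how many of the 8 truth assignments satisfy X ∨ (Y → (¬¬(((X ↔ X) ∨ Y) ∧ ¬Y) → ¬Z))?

Initial set: {T (X ∨ (Y → (¬¬(((X ↔ X) ∨ Y) ∧ ¬Y) → ¬Z)))}.
T (X ∨ (Y → (¬¬(((X ↔ X) ∨ Y) ∧ ¬Y) → ¬Z))): β-rule — branch into T X  //  T (Y → (¬¬(((X ↔ X) ∨ Y) ∧ ¬Y) → ¬Z)).
  branch 1 (add T X):
    ○ open, literals {X=T}.
  branch 2 (add T (Y → (¬¬(((X ↔ X) ∨ Y) ∧ ¬Y) → ¬Z))):
    T (Y → (¬¬(((X ↔ X) ∨ Y) ∧ ¬Y) → ¬Z)): β-rule — branch into F Y  //  T (¬¬(((X ↔ X) ∨ Y) ∧ ¬Y) → ¬Z).
      branch 2.1 (add F Y):
        ○ open, literals {Y=F}.
      branch 2.2 (add T (¬¬(((X ↔ X) ∨ Y) ∧ ¬Y) → ¬Z)):
        T (¬¬(((X ↔ X) ∨ Y) ∧ ¬Y) → ¬Z): β-rule — branch into F ¬¬(((X ↔ X) ∨ Y) ∧ ¬Y)  //  T ¬Z.
          branch 2.2.1 (add F ¬¬(((X ↔ X) ∨ Y) ∧ ¬Y)):
            F ¬¬(((X ↔ X) ∨ Y) ∧ ¬Y): drop double negation, giving F (((X ↔ X) ∨ Y) ∧ ¬Y).
            F (((X ↔ X) ∨ Y) ∧ ¬Y): β-rule — branch into F ((X ↔ X) ∨ Y)  //  F ¬Y.
              branch 2.2.1.1 (add F ((X ↔ X) ∨ Y)):
                F ((X ↔ X) ∨ Y): α-rule — add F (X ↔ X), F Y.
                F (X ↔ X): β-rule — branch into T X, F X  //  F X, T X.
                  branch 2.2.1.1.1 (add T X, F X):
                    × closes — contains both X and ¬X.
                  branch 2.2.1.1.2 (add F X, T X):
                    × closes — contains both X and ¬X.
              branch 2.2.1.2 (add F ¬Y):
                ○ open, literals {Y=T}.
          branch 2.2.2 (add T ¬Z):
            ○ open, literals {Z=F}.
2 branches closed, 4 open.
Each open branch fixes some atoms; the unmentioned ones are free. Counting distinct full assignments: branch {X=T} (Y, Z) contributes 4 new; branch {Y=F} (X, Z) contributes 2 new; branch {Y=T} (X, Z) contributes 2 new; branch {Z=F} (X, Y) contributes 0 new. Total: 8.

8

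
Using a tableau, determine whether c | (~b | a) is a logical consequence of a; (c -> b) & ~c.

Yes

Initial set: {a; ((c -> b) & ~c); ~(c | (~b | a))}.
((c -> b) & ~c): α-rule — add (c -> b), ~c.
~(c | (~b | a)): α-rule — add ~c, ~(~b | a).
~(~b | a): α-rule — add ~~b, ~a.
× closes — contains both a and ~a.
All 1 branch closes.
Every branch closed, so the premises entail the conclusion.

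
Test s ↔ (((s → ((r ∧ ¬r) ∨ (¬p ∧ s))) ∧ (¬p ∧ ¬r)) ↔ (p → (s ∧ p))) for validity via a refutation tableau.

Not valid

Assume the negation and expand:
Initial set: {¬(s ↔ (((s → ((r ∧ ¬r) ∨ (¬p ∧ s))) ∧ (¬p ∧ ¬r)) ↔ (p → (s ∧ p))))}.
¬(s ↔ (((s → ((r ∧ ¬r) ∨ (¬p ∧ s))) ∧ (¬p ∧ ¬r)) ↔ (p → (s ∧ p)))): β-rule — branch into s, ¬(((s → ((r ∧ ¬r) ∨ (¬p ∧ s))) ∧ (¬p ∧ ¬r)) ↔ (p → (s ∧ p)))  //  ¬s, (((s → ((r ∧ ¬r) ∨ (¬p ∧ s))) ∧ (¬p ∧ ¬r)) ↔ (p → (s ∧ p))).
  branch 1 (add s, ¬(((s → ((r ∧ ¬r) ∨ (¬p ∧ s))) ∧ (¬p ∧ ¬r)) ↔ (p → (s ∧ p)))):
    ¬(((s → ((r ∧ ¬r) ∨ (¬p ∧ s))) ∧ (¬p ∧ ¬r)) ↔ (p → (s ∧ p))): β-rule — branch into ((s → ((r ∧ ¬r) ∨ (¬p ∧ s))) ∧ (¬p ∧ ¬r)), ¬(p → (s ∧ p))  //  ¬((s → ((r ∧ ¬r) ∨ (¬p ∧ s))) ∧ (¬p ∧ ¬r)), (p → (s ∧ p)).
      branch 1.1 (add ((s → ((r ∧ ¬r) ∨ (¬p ∧ s))) ∧ (¬p ∧ ¬r)), ¬(p → (s ∧ p))):
        ((s → ((r ∧ ¬r) ∨ (¬p ∧ s))) ∧ (¬p ∧ ¬r)): α-rule — add (s → ((r ∧ ¬r) ∨ (¬p ∧ s))), (¬p ∧ ¬r).
        ¬(p → (s ∧ p)): α-rule — add p, ¬(s ∧ p).
        (¬p ∧ ¬r): α-rule — add ¬p, ¬r.
        × closes — contains both p and ¬p.
      branch 1.2 (add ¬((s → ((r ∧ ¬r) ∨ (¬p ∧ s))) ∧ (¬p ∧ ¬r)), (p → (s ∧ p))):
        ¬((s → ((r ∧ ¬r) ∨ (¬p ∧ s))) ∧ (¬p ∧ ¬r)): β-rule — branch into ¬(s → ((r ∧ ¬r) ∨ (¬p ∧ s)))  //  ¬(¬p ∧ ¬r).
          branch 1.2.1 (add ¬(s → ((r ∧ ¬r) ∨ (¬p ∧ s)))):
            ¬(s → ((r ∧ ¬r) ∨ (¬p ∧ s))): α-rule — add s, ¬((r ∧ ¬r) ∨ (¬p ∧ s)).
            ¬((r ∧ ¬r) ∨ (¬p ∧ s)): α-rule — add ¬(r ∧ ¬r), ¬(¬p ∧ s).
            (p → (s ∧ p)): β-rule — branch into ¬p  //  (s ∧ p).
              branch 1.2.1.1 (add ¬p):
                ¬(r ∧ ¬r): β-rule — branch into ¬r  //  ¬¬r.
                  branch 1.2.1.1.1 (add ¬r):
                    ¬(¬p ∧ s): β-rule — branch into ¬¬p  //  ¬s.
                      branch 1.2.1.1.1.1 (add ¬¬p):
                        × closes — contains both p and ¬p.
                      branch 1.2.1.1.1.2 (add ¬s):
                        × closes — contains both s and ¬s.
                  branch 1.2.1.1.2 (add ¬¬r):
                    ¬(¬p ∧ s): β-rule — branch into ¬¬p  //  ¬s.
                      branch 1.2.1.1.2.1 (add ¬¬p):
                        × closes — contains both p and ¬p.
                      branch 1.2.1.1.2.2 (add ¬s):
                        × closes — contains both s and ¬s.
              branch 1.2.1.2 (add (s ∧ p)):
                (s ∧ p): α-rule — add s, p.
                ¬(r ∧ ¬r): β-rule — branch into ¬r  //  ¬¬r.
                  branch 1.2.1.2.1 (add ¬r):
                    ¬(¬p ∧ s): β-rule — branch into ¬¬p  //  ¬s.
                      branch 1.2.1.2.1.1 (add ¬¬p):
                        ○ open, literals {p=1, r=0, s=1}.
                      branch 1.2.1.2.1.2 (add ¬s):
                        × closes — contains both s and ¬s.
                  branch 1.2.1.2.2 (add ¬¬r):
                    ¬(¬p ∧ s): β-rule — branch into ¬¬p  //  ¬s.
                      branch 1.2.1.2.2.1 (add ¬¬p):
                        ○ open, literals {p=1, r=1, s=1}.
                      branch 1.2.1.2.2.2 (add ¬s):
                        × closes — contains both s and ¬s.
          branch 1.2.2 (add ¬(¬p ∧ ¬r)):
            (p → (s ∧ p)): β-rule — branch into ¬p  //  (s ∧ p).
              branch 1.2.2.1 (add ¬p):
                ¬(¬p ∧ ¬r): β-rule — branch into ¬¬p  //  ¬¬r.
                  branch 1.2.2.1.1 (add ¬¬p):
                    × closes — contains both p and ¬p.
                  branch 1.2.2.1.2 (add ¬¬r):
                    ○ open, literals {p=0, r=1, s=1}.
              branch 1.2.2.2 (add (s ∧ p)):
                (s ∧ p): α-rule — add s, p.
                ¬(¬p ∧ ¬r): β-rule — branch into ¬¬p  //  ¬¬r.
                  branch 1.2.2.2.1 (add ¬¬p):
                    ○ open, literals {p=1, s=1}.
                  branch 1.2.2.2.2 (add ¬¬r):
                    ○ open, literals {p=1, r=1, s=1}.
  branch 2 (add ¬s, (((s → ((r ∧ ¬r) ∨ (¬p ∧ s))) ∧ (¬p ∧ ¬r)) ↔ (p → (s ∧ p)))):
    (((s → ((r ∧ ¬r) ∨ (¬p ∧ s))) ∧ (¬p ∧ ¬r)) ↔ (p → (s ∧ p))): β-rule — branch into ((s → ((r ∧ ¬r) ∨ (¬p ∧ s))) ∧ (¬p ∧ ¬r)), (p → (s ∧ p))  //  ¬((s → ((r ∧ ¬r) ∨ (¬p ∧ s))) ∧ (¬p ∧ ¬r)), ¬(p → (s ∧ p)).
      branch 2.1 (add ((s → ((r ∧ ¬r) ∨ (¬p ∧ s))) ∧ (¬p ∧ ¬r)), (p → (s ∧ p))):
        ((s → ((r ∧ ¬r) ∨ (¬p ∧ s))) ∧ (¬p ∧ ¬r)): α-rule — add (s → ((r ∧ ¬r) ∨ (¬p ∧ s))), (¬p ∧ ¬r).
        (¬p ∧ ¬r): α-rule — add ¬p, ¬r.
        (p → (s ∧ p)): β-rule — branch into ¬p  //  (s ∧ p).
          branch 2.1.1 (add ¬p):
            (s → ((r ∧ ¬r) ∨ (¬p ∧ s))): β-rule — branch into ¬s  //  ((r ∧ ¬r) ∨ (¬p ∧ s)).
              branch 2.1.1.1 (add ¬s):
                ○ open, literals {p=0, r=0, s=0}.
              branch 2.1.1.2 (add ((r ∧ ¬r) ∨ (¬p ∧ s))):
                ((r ∧ ¬r) ∨ (¬p ∧ s)): β-rule — branch into (r ∧ ¬r)  //  (¬p ∧ s).
                  branch 2.1.1.2.1 (add (r ∧ ¬r)):
                    (r ∧ ¬r): α-rule — add r, ¬r.
                    × closes — contains both r and ¬r.
                  branch 2.1.1.2.2 (add (¬p ∧ s)):
                    (¬p ∧ s): α-rule — add ¬p, s.
                    × closes — contains both s and ¬s.
          branch 2.1.2 (add (s ∧ p)):
            (s ∧ p): α-rule — add s, p.
            × closes — contains both s and ¬s.
      branch 2.2 (add ¬((s → ((r ∧ ¬r) ∨ (¬p ∧ s))) ∧ (¬p ∧ ¬r)), ¬(p → (s ∧ p))):
        ¬(p → (s ∧ p)): α-rule — add p, ¬(s ∧ p).
        ¬((s → ((r ∧ ¬r) ∨ (¬p ∧ s))) ∧ (¬p ∧ ¬r)): β-rule — branch into ¬(s → ((r ∧ ¬r) ∨ (¬p ∧ s)))  //  ¬(¬p ∧ ¬r).
          branch 2.2.1 (add ¬(s → ((r ∧ ¬r) ∨ (¬p ∧ s)))):
            ¬(s → ((r ∧ ¬r) ∨ (¬p ∧ s))): α-rule — add s, ¬((r ∧ ¬r) ∨ (¬p ∧ s)).
            × closes — contains both s and ¬s.
          branch 2.2.2 (add ¬(¬p ∧ ¬r)):
            ¬(s ∧ p): β-rule — branch into ¬s  //  ¬p.
              branch 2.2.2.1 (add ¬s):
                ¬(¬p ∧ ¬r): β-rule — branch into ¬¬p  //  ¬¬r.
                  branch 2.2.2.1.1 (add ¬¬p):
                    ○ open, literals {p=1, s=0}.
                  branch 2.2.2.1.2 (add ¬¬r):
                    ○ open, literals {p=1, r=1, s=0}.
              branch 2.2.2.2 (add ¬p):
                × closes — contains both p and ¬p.
13 branches closed, 8 open.
An open branch gives a countermodel: p=1, r=0, s=1 (unmentioned atoms arbitrary); under it the original formula is false.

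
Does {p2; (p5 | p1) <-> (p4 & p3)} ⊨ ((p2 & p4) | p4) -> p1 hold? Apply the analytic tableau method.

Initial set: {T p2; T ((p5 | p1) <-> (p4 & p3)); F (((p2 & p4) | p4) -> p1)}.
F (((p2 & p4) | p4) -> p1): α-rule — add T ((p2 & p4) | p4), F p1.
T ((p5 | p1) <-> (p4 & p3)): β-rule — branch into T (p5 | p1), T (p4 & p3)  //  F (p5 | p1), F (p4 & p3).
  branch 1 (add T (p5 | p1), T (p4 & p3)):
    T (p4 & p3): α-rule — add T p4, T p3.
    T ((p2 & p4) | p4): β-rule — branch into T (p2 & p4)  //  T p4.
      branch 1.1 (add T (p2 & p4)):
        T (p2 & p4): α-rule — add T p2, T p4.
        T (p5 | p1): β-rule — branch into T p5  //  T p1.
          branch 1.1.1 (add T p5):
            ○ open, literals {p1=false, p2=true, p3=true, p4=true, p5=true}.
          branch 1.1.2 (add T p1):
            × closes — contains both p1 and ~p1.
      branch 1.2 (add T p4):
        T (p5 | p1): β-rule — branch into T p5  //  T p1.
          branch 1.2.1 (add T p5):
            ○ open, literals {p1=false, p2=true, p3=true, p4=true, p5=true}.
          branch 1.2.2 (add T p1):
            × closes — contains both p1 and ~p1.
  branch 2 (add F (p5 | p1), F (p4 & p3)):
    F (p5 | p1): α-rule — add F p5, F p1.
    T ((p2 & p4) | p4): β-rule — branch into T (p2 & p4)  //  T p4.
      branch 2.1 (add T (p2 & p4)):
        T (p2 & p4): α-rule — add T p2, T p4.
        F (p4 & p3): β-rule — branch into F p4  //  F p3.
          branch 2.1.1 (add F p4):
            × closes — contains both p4 and ~p4.
          branch 2.1.2 (add F p3):
            ○ open, literals {p1=false, p2=true, p3=false, p4=true, p5=false}.
      branch 2.2 (add T p4):
        F (p4 & p3): β-rule — branch into F p4  //  F p3.
          branch 2.2.1 (add F p4):
            × closes — contains both p4 and ~p4.
          branch 2.2.2 (add F p3):
            ○ open, literals {p1=false, p2=true, p3=false, p4=true, p5=false}.
4 branches closed, 4 open.
An open branch gives a countermodel: p1=false, p2=true, p3=true, p4=true, p5=true (unmentioned atoms arbitrary); the premises hold there but the conclusion fails.

No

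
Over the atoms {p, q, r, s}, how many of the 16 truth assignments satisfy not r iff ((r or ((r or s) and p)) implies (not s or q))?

Initial set: {(not r iff ((r or ((r or s) and p)) implies (not s or q)))}.
(not r iff ((r or ((r or s) and p)) implies (not s or q))): β-rule — branch into not r, ((r or ((r or s) and p)) implies (not s or q))  //  not not r, not ((r or ((r or s) and p)) implies (not s or q)).
  branch 1 (add not r, ((r or ((r or s) and p)) implies (not s or q))):
    ((r or ((r or s) and p)) implies (not s or q)): β-rule — branch into not (r or ((r or s) and p))  //  (not s or q).
      branch 1.1 (add not (r or ((r or s) and p))):
        not (r or ((r or s) and p)): α-rule — add not r, not ((r or s) and p).
        not ((r or s) and p): β-rule — branch into not (r or s)  //  not p.
          branch 1.1.1 (add not (r or s)):
            not (r or s): α-rule — add not r, not s.
            ○ open, literals {r=F, s=F}.
          branch 1.1.2 (add not p):
            ○ open, literals {p=F, r=F}.
      branch 1.2 (add (not s or q)):
        (not s or q): β-rule — branch into not s  //  q.
          branch 1.2.1 (add not s):
            ○ open, literals {r=F, s=F}.
          branch 1.2.2 (add q):
            ○ open, literals {q=T, r=F}.
  branch 2 (add not not r, not ((r or ((r or s) and p)) implies (not s or q))):
    not ((r or ((r or s) and p)) implies (not s or q)): α-rule — add (r or ((r or s) and p)), not (not s or q).
    not (not s or q): α-rule — add not not s, not q.
    (r or ((r or s) and p)): β-rule — branch into r  //  ((r or s) and p).
      branch 2.1 (add r):
        ○ open, literals {q=F, r=T, s=T}.
      branch 2.2 (add ((r or s) and p)):
        ((r or s) and p): α-rule — add (r or s), p.
        (r or s): β-rule — branch into r  //  s.
          branch 2.2.1 (add r):
            ○ open, literals {p=T, q=F, r=T, s=T}.
          branch 2.2.2 (add s):
            ○ open, literals {p=T, q=F, r=T, s=T}.
0 branches closed, 7 open.
Each open branch fixes some atoms; the unmentioned ones are free. Counting distinct full assignments: branch {r=F, s=F} (p, q) contributes 4 new; branch {p=F, r=F} (q, s) contributes 2 new; branch {r=F, s=F} (p, q) contributes 0 new; branch {q=T, r=F} (p, s) contributes 1 new; branch {q=F, r=T, s=T} (p) contributes 2 new; branch {p=T, q=F, r=T, s=T} (none free) contributes 0 new; branch {p=T, q=F, r=T, s=T} (none free) contributes 0 new. Total: 9.

9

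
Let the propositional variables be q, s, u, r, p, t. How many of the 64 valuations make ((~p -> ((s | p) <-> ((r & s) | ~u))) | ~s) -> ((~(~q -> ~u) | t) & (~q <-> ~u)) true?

19

Initial set: {(((~p -> ((s | p) <-> ((r & s) | ~u))) | ~s) -> ((~(~q -> ~u) | t) & (~q <-> ~u)))}.
(((~p -> ((s | p) <-> ((r & s) | ~u))) | ~s) -> ((~(~q -> ~u) | t) & (~q <-> ~u))): β-rule — branch into ~((~p -> ((s | p) <-> ((r & s) | ~u))) | ~s)  //  ((~(~q -> ~u) | t) & (~q <-> ~u)).
  branch 1 (add ~((~p -> ((s | p) <-> ((r & s) | ~u))) | ~s)):
    ~((~p -> ((s | p) <-> ((r & s) | ~u))) | ~s): α-rule — add ~(~p -> ((s | p) <-> ((r & s) | ~u))), ~~s.
    ~(~p -> ((s | p) <-> ((r & s) | ~u))): α-rule — add ~p, ~((s | p) <-> ((r & s) | ~u)).
    ~((s | p) <-> ((r & s) | ~u)): β-rule — branch into (s | p), ~((r & s) | ~u)  //  ~(s | p), ((r & s) | ~u).
      branch 1.1 (add (s | p), ~((r & s) | ~u)):
        ~((r & s) | ~u): α-rule — add ~(r & s), ~~u.
        (s | p): β-rule — branch into s  //  p.
          branch 1.1.1 (add s):
            ~(r & s): β-rule — branch into ~r  //  ~s.
              branch 1.1.1.1 (add ~r):
                ○ open, literals {p=0, r=0, s=1, u=1}.
              branch 1.1.1.2 (add ~s):
                × closes — contains both s and ~s.
          branch 1.1.2 (add p):
            × closes — contains both p and ~p.
      branch 1.2 (add ~(s | p), ((r & s) | ~u)):
        ~(s | p): α-rule — add ~s, ~p.
        × closes — contains both s and ~s.
  branch 2 (add ((~(~q -> ~u) | t) & (~q <-> ~u))):
    ((~(~q -> ~u) | t) & (~q <-> ~u)): α-rule — add (~(~q -> ~u) | t), (~q <-> ~u).
    (~(~q -> ~u) | t): β-rule — branch into ~(~q -> ~u)  //  t.
      branch 2.1 (add ~(~q -> ~u)):
        ~(~q -> ~u): α-rule — add ~q, ~~u.
        (~q <-> ~u): β-rule — branch into ~q, ~u  //  ~~q, ~~u.
          branch 2.1.1 (add ~q, ~u):
            × closes — contains both u and ~u.
          branch 2.1.2 (add ~~q, ~~u):
            × closes — contains both q and ~q.
      branch 2.2 (add t):
        (~q <-> ~u): β-rule — branch into ~q, ~u  //  ~~q, ~~u.
          branch 2.2.1 (add ~q, ~u):
            ○ open, literals {q=0, t=1, u=0}.
          branch 2.2.2 (add ~~q, ~~u):
            ○ open, literals {q=1, t=1, u=1}.
5 branches closed, 3 open.
Each open branch fixes some atoms; the unmentioned ones are free. Counting distinct full assignments: branch {p=0, r=0, s=1, u=1} (q, t) contributes 4 new; branch {q=0, t=1, u=0} (s, r, p) contributes 8 new; branch {q=1, t=1, u=1} (s, r, p) contributes 7 new. Total: 19.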